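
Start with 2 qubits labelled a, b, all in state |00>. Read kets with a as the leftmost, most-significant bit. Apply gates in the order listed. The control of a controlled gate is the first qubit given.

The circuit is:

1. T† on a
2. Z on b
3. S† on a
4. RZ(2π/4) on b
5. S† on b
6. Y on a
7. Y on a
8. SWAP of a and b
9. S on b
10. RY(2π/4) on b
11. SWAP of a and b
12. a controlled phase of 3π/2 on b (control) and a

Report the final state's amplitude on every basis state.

After the circuit, the state carries amplitude -sqrt(2)*exp(3*I*pi/4)/2 on |00>, 0 on |01>, -sqrt(2)*exp(3*I*pi/4)/2 on |10>, 0 on |11>.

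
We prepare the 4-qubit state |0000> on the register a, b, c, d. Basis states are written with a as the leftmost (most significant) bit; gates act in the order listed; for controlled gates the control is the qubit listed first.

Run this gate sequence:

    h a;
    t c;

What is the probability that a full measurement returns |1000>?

A full measurement returns |1000> with probability 1/2.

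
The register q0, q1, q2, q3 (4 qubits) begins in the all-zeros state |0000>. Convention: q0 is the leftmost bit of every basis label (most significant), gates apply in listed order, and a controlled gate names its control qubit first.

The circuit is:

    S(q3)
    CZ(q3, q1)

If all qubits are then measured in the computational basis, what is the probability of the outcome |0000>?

The probability of measuring |0000> is 1.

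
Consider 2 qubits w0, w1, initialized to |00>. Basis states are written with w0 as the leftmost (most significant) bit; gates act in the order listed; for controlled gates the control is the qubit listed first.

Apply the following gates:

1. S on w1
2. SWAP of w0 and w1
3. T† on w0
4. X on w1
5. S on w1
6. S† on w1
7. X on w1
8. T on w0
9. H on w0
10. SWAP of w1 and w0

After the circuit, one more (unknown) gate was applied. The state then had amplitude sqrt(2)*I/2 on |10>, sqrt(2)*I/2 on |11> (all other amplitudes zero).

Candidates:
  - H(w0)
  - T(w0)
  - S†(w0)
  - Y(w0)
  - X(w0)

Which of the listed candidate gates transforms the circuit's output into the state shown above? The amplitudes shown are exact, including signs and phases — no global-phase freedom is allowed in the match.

The unique candidate consistent with the amplitudes is Y(w0). Key observation: gates 3-8 undo each other exactly, leaving only the rest of the circuit to track.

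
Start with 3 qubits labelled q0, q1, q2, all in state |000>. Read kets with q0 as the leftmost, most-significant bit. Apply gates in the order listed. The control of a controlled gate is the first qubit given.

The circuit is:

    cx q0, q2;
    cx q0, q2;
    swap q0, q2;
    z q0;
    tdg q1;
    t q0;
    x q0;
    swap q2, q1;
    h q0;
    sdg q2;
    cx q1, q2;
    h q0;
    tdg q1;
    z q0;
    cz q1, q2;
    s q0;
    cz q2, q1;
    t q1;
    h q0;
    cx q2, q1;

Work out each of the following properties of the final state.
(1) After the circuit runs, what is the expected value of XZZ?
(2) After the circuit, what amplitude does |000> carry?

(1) The observable XZZ averages to -1.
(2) |000> carries amplitude -sqrt(2)*I/2 in the final state.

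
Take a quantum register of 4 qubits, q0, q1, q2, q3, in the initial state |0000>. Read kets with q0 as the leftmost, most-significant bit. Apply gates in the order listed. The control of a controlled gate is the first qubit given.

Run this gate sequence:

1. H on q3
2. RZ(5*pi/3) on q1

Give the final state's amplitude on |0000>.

The amplitude on |0000> is -sqrt(2)*exp(I*pi/6)/2.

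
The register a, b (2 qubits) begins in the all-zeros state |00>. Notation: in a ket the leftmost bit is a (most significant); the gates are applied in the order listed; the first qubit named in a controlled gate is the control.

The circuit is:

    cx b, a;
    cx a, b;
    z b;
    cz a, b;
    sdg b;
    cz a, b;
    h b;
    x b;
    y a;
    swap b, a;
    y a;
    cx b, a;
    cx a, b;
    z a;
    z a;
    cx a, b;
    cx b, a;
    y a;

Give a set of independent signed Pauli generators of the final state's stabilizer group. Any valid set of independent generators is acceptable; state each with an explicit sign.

The stabilizer group can be generated by +XI, -IZ, among other valid generating sets. Key observation: steps 11-18 multiply out to the identity, so the circuit reduces to the remaining gates.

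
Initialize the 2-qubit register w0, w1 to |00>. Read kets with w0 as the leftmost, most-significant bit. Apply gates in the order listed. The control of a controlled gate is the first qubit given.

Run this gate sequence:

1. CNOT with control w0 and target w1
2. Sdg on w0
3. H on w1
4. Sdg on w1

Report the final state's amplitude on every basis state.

After the circuit, the state carries amplitude sqrt(2)/2 on |00>, -sqrt(2)*I/2 on |01>, 0 on |10>, 0 on |11>.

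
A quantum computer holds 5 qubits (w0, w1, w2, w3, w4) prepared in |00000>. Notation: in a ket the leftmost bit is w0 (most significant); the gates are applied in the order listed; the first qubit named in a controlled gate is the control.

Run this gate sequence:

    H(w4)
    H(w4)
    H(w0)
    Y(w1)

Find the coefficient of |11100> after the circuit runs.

|11100> carries amplitude 0 in the final state.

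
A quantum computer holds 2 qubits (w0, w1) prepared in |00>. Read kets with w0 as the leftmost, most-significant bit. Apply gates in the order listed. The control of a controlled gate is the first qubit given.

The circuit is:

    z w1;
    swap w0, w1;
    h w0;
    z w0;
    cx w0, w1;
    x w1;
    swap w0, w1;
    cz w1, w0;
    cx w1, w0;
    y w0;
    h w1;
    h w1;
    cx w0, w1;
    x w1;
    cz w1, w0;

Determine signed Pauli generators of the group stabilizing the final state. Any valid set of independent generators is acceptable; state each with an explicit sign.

The final state is stabilized by the group generated by -IX, +ZI; other independent generating sets are equally valid.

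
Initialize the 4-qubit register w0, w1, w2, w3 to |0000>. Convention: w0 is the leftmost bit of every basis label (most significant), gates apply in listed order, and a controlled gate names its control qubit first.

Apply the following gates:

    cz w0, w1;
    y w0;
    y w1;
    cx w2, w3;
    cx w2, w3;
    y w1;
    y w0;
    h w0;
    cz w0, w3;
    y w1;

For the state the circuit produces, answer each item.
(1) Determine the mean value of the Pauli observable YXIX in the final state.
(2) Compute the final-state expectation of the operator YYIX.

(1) The expectation value of YXIX is 0. Key observation: steps 2-7 multiply out to the identity, so the circuit reduces to the remaining gates.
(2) The expectation value of YYIX is 0.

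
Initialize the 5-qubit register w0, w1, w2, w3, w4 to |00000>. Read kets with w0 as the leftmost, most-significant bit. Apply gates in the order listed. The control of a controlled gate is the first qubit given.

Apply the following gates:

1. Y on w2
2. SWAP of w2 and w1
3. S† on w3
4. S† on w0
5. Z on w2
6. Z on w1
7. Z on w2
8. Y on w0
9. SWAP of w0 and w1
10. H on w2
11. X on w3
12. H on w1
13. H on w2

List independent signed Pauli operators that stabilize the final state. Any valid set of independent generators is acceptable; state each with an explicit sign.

The final state is stabilized by the group generated by -IXIII, -ZIIII, +IIZII, -IIIZI, +IIIIZ; other independent generating sets are equally valid.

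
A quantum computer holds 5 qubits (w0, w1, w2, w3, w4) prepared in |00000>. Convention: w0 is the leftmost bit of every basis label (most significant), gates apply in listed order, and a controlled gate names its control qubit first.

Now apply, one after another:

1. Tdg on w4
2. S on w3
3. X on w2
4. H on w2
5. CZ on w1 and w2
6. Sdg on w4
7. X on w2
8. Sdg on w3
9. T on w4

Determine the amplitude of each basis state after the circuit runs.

The final amplitudes are -sqrt(2)/2 on |00000>, sqrt(2)/2 on |00100>, and 0 on every other basis state.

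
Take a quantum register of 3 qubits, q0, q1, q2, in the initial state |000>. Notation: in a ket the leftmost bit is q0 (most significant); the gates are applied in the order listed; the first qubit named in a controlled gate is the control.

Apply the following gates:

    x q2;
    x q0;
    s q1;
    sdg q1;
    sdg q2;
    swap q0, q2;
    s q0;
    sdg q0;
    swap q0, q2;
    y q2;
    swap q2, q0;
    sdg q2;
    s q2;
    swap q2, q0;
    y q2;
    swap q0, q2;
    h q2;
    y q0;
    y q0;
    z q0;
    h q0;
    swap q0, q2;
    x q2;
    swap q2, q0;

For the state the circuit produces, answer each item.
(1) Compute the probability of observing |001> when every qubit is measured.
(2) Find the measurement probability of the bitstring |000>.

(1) The probability of measuring |001> is 1/4. Key observation: steps 9-16 multiply out to the identity, so the circuit reduces to the remaining gates.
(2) Outcome |000> occurs with probability 1/4.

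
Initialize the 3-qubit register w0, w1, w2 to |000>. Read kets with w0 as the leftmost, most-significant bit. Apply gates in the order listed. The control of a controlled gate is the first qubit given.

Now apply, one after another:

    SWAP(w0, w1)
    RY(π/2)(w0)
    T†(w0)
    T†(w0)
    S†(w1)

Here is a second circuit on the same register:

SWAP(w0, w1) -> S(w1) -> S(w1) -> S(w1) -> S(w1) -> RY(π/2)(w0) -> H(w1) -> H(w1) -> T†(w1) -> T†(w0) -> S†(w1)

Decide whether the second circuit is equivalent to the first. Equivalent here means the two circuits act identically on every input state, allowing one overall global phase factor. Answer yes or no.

No: there is an input state on which the two circuits produce genuinely different outputs (not merely differing by a phase).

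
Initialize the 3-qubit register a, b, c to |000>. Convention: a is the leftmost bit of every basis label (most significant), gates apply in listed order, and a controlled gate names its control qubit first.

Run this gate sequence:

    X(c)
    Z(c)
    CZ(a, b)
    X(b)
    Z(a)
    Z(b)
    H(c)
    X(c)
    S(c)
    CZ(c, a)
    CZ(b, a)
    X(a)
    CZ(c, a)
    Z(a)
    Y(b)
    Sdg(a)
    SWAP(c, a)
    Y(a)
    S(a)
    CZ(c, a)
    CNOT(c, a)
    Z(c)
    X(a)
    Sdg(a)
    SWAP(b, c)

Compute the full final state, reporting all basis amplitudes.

The final amplitudes are sqrt(2)/2 on |010>, -sqrt(2)*I/2 on |110>, and 0 on every other basis state.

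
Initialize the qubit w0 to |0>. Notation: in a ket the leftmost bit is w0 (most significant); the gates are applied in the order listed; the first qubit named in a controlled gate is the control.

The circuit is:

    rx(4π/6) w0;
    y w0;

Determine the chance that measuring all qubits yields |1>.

A full measurement returns |1> with probability 1/4.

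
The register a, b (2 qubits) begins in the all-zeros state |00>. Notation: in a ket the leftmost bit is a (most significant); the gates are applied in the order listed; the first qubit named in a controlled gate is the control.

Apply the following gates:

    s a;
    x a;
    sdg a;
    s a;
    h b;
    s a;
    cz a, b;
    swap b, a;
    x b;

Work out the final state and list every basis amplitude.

The resulting statevector has amplitude sqrt(2)*I/2 on |00>, 0 on |01>, -sqrt(2)*I/2 on |10>, 0 on |11>.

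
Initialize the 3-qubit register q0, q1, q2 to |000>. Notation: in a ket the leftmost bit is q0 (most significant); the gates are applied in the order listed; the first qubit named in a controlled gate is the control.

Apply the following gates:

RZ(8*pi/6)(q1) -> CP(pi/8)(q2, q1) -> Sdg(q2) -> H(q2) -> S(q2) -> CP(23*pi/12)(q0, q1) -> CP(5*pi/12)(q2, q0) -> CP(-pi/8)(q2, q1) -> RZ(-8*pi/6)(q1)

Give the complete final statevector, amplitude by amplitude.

The final amplitudes are sqrt(2)/2 on |000>, sqrt(2)*I/2 on |001>, and 0 on every other basis state.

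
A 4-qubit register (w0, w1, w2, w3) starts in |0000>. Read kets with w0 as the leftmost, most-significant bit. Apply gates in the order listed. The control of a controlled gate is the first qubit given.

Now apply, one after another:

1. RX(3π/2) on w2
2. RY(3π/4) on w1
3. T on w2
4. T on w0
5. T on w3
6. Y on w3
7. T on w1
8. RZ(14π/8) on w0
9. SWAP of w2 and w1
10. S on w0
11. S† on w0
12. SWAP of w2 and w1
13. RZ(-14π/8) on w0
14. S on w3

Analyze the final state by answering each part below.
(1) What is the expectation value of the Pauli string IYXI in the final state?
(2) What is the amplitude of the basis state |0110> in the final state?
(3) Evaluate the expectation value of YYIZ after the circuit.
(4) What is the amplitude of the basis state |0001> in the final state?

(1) The observable IYXI averages to -sqrt(2)/4. Key observation: the block from step 8 through step 13 cancels to the identity and can be dropped.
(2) The final state's coefficient on |0110> equals 0.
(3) The observable YYIZ averages to 0.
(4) The amplitude on |0001> is sqrt(4 - 2*sqrt(2))/4.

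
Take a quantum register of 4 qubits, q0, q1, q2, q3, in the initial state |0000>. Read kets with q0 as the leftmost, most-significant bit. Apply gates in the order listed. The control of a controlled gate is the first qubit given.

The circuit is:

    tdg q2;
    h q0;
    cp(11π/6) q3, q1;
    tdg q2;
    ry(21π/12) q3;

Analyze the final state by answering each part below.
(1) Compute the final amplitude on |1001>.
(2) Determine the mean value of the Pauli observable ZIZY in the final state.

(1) |1001> carries amplitude sqrt(4 - 2*sqrt(2))/4 in the final state.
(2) The expectation value of ZIZY is 0.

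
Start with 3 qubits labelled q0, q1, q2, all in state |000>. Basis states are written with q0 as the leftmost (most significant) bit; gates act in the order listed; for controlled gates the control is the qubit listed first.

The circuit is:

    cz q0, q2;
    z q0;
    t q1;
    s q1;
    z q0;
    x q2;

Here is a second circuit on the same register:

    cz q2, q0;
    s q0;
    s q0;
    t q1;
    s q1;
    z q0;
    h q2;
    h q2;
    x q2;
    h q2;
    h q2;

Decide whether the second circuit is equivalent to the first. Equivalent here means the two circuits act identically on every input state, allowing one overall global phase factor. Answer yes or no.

Yes — the two circuits implement the same unitary up to a global phase.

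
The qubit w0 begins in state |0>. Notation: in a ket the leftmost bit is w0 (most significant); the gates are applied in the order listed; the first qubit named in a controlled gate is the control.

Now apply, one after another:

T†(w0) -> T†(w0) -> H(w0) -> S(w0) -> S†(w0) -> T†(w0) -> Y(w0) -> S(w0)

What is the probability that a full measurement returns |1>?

The probability of measuring |1> is 1/2.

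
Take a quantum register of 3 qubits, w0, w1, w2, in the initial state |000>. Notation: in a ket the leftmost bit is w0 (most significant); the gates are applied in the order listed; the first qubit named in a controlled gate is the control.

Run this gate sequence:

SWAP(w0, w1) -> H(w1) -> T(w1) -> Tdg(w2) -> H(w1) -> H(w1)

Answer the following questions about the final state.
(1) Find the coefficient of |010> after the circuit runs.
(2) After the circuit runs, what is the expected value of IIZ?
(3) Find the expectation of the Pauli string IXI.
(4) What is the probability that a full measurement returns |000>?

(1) The amplitude on |010> is sqrt(2)*exp(I*pi/4)/2.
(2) The expectation value of IIZ is 1.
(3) The expectation value of IXI is sqrt(2)/2.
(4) Outcome |000> occurs with probability 1/2.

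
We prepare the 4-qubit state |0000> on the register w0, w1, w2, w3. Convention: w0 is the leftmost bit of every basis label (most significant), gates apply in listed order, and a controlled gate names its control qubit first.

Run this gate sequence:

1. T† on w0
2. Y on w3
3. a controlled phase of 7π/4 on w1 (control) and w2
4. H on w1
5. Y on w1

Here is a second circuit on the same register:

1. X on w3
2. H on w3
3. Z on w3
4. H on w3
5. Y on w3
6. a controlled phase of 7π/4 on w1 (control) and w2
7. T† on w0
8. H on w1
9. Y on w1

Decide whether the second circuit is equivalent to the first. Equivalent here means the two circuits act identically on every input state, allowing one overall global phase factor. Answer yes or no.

Yes, they are equivalent — the unitaries differ by at most a global phase.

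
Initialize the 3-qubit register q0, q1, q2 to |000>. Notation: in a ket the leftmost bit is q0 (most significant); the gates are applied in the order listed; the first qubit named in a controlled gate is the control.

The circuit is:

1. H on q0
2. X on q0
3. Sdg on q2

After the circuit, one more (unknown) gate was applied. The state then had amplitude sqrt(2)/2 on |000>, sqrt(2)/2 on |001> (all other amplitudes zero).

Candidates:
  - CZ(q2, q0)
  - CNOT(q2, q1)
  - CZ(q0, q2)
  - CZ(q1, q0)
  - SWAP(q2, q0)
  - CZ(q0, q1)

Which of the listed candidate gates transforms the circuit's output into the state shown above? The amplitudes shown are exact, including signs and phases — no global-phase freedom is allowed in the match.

It was SWAP(q2, q0) that produced the state shown.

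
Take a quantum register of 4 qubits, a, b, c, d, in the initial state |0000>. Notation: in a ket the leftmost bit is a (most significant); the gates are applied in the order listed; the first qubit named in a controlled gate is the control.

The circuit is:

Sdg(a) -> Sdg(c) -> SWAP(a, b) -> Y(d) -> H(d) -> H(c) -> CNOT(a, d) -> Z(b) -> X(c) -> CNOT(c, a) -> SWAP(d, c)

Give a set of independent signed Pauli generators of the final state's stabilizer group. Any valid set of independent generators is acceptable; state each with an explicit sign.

The final state is stabilized by the group generated by +XIIX, -IIXI, +ZIIZ, +IZII; other independent generating sets are equally valid.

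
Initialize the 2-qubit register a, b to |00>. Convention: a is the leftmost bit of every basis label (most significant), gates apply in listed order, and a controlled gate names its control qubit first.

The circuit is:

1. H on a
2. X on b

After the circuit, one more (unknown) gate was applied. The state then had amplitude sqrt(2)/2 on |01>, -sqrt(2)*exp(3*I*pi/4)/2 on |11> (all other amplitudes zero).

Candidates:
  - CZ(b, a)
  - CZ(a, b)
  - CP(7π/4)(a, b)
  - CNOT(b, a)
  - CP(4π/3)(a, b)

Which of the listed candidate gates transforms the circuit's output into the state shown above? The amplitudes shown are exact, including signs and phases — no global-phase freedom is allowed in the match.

It was CP(7π/4)(a, b) that produced the state shown.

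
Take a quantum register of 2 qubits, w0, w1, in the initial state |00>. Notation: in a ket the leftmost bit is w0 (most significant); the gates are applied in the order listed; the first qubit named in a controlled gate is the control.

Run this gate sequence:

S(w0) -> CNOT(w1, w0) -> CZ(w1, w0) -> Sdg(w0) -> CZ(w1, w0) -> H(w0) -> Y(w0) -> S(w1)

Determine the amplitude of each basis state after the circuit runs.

After the circuit, the state carries amplitude -sqrt(2)*I/2 on |00>, 0 on |01>, sqrt(2)*I/2 on |10>, 0 on |11>.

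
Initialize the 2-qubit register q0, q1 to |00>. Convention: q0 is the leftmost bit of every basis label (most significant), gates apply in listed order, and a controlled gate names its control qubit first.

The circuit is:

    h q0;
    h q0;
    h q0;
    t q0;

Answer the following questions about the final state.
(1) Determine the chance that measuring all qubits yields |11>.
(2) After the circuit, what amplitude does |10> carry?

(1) A full measurement returns |11> with probability 0. Key observation: steps 2-3 multiply out to the identity, so the circuit reduces to the remaining gates.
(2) |10> carries amplitude sqrt(2)*exp(I*pi/4)/2 in the final state.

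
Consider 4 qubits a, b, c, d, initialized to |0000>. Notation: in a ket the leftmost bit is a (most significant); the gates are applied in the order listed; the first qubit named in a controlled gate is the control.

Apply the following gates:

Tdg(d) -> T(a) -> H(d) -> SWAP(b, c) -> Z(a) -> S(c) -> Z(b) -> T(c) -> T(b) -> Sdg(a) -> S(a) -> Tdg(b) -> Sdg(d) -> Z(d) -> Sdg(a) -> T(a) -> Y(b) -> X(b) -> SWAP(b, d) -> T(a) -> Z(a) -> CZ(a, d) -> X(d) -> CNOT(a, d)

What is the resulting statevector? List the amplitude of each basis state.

The resulting statevector has amplitude sqrt(2)*I/2 on |0001>, -sqrt(2)/2 on |0101>, and 0 on every other basis state. Key observation: the block from step 9 through step 12 cancels to the identity and can be dropped.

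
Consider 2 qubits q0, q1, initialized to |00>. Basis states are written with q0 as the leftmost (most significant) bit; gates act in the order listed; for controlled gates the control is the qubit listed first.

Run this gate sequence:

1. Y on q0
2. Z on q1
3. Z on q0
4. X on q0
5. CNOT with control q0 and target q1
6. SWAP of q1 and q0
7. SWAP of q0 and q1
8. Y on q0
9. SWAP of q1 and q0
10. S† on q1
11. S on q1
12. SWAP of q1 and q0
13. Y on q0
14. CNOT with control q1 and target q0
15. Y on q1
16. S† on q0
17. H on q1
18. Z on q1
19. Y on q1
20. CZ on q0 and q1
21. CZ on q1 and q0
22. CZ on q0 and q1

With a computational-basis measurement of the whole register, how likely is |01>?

A full measurement returns |01> with probability 1/2.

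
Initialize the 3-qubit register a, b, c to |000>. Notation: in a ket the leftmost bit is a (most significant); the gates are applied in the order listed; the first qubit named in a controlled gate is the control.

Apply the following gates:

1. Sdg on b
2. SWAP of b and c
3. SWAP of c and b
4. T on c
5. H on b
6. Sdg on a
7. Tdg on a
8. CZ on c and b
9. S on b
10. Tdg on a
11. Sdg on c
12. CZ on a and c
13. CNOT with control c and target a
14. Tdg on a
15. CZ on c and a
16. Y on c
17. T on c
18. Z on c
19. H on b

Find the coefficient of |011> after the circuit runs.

|011> carries amplitude (-1 - I)*exp(I*pi/4)/2 in the final state.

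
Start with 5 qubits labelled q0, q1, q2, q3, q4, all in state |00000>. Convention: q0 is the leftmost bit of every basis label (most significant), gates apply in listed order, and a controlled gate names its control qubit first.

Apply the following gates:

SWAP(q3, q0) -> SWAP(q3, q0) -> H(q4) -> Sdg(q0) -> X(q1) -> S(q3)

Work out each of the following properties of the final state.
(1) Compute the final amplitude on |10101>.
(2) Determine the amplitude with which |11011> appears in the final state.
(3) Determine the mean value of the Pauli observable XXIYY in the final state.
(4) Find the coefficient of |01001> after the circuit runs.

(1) The amplitude on |10101> is 0. Key observation: steps 1-2 multiply out to the identity, so the circuit reduces to the remaining gates.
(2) |11011> carries amplitude 0 in the final state.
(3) In the final state, XXIYY has expectation 0.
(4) The amplitude on |01001> is sqrt(2)/2.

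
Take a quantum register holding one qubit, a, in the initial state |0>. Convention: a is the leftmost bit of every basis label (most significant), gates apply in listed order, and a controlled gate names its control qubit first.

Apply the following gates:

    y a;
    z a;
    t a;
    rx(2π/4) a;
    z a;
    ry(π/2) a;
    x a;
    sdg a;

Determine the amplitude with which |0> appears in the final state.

The final state's coefficient on |0> equals -sqrt(2)/2.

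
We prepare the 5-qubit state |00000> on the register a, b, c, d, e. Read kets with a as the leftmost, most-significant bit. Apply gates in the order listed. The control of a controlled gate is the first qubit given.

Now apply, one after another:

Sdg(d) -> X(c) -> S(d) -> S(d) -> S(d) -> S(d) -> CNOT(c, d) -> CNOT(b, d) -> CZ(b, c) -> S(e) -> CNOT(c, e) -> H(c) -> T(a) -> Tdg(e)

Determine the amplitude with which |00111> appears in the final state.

|00111> carries amplitude sqrt(2)*exp(3*I*pi/4)/2 in the final state. Key observation: steps 3-6 multiply out to the identity, so the circuit reduces to the remaining gates.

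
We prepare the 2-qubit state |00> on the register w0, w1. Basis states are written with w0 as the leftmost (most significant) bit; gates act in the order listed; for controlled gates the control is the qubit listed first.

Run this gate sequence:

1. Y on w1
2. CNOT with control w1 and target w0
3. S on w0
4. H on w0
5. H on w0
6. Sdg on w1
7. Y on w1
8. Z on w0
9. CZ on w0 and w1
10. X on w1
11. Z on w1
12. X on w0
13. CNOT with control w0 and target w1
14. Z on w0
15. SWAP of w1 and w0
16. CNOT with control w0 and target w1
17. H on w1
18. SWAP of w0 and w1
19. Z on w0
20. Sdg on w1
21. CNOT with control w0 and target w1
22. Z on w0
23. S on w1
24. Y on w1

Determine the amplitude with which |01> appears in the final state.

The amplitude on |01> is 0.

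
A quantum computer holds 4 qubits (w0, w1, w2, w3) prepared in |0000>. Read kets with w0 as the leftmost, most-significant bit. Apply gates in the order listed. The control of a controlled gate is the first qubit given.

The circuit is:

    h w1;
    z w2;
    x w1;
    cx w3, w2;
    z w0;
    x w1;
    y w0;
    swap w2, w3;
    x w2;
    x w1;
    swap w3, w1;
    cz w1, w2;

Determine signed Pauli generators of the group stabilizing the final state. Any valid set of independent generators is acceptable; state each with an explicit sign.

The final state is stabilized by the group generated by +IIIX, -ZIII, +IZII, -IIZI; other independent generating sets are equally valid.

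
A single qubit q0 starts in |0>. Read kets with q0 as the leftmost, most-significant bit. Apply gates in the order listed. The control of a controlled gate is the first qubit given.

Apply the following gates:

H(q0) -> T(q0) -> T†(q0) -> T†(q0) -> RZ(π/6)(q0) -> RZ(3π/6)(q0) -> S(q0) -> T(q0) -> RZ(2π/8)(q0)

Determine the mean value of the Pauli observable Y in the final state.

The observable Y averages to -sqrt(6)/4 - sqrt(2)/4.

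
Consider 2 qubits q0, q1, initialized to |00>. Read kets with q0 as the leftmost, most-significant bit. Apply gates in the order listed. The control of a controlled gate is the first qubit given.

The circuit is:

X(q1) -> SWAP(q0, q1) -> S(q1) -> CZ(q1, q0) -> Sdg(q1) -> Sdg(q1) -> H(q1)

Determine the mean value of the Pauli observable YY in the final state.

The observable YY averages to 0.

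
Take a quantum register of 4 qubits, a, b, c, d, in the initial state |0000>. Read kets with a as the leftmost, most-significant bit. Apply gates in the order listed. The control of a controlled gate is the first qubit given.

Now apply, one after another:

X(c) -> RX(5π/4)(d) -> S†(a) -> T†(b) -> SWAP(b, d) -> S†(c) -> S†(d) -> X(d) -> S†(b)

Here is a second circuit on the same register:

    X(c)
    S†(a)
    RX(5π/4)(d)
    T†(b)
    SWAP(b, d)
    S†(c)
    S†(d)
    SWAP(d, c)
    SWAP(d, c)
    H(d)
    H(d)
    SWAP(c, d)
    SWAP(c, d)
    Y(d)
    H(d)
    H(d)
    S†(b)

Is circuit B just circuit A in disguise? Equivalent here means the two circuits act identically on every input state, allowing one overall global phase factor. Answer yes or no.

No — the two circuits implement different unitaries, even allowing a global phase.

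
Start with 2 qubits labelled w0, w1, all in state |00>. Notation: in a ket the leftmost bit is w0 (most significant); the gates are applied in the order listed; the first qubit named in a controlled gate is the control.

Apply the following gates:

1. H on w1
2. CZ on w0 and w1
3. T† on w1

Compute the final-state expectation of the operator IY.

In the final state, IY has expectation -sqrt(2)/2.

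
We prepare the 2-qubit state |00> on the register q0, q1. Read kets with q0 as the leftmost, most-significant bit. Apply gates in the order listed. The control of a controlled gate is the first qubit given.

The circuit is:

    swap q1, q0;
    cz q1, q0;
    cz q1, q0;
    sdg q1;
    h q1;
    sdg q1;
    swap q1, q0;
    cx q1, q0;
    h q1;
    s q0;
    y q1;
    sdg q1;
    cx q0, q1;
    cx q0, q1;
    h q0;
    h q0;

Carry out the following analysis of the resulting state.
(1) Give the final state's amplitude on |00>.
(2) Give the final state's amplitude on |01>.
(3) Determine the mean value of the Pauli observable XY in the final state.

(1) The final state's coefficient on |00> equals -I/2.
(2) The amplitude on |01> is 1/2.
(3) The expectation value of XY is 1.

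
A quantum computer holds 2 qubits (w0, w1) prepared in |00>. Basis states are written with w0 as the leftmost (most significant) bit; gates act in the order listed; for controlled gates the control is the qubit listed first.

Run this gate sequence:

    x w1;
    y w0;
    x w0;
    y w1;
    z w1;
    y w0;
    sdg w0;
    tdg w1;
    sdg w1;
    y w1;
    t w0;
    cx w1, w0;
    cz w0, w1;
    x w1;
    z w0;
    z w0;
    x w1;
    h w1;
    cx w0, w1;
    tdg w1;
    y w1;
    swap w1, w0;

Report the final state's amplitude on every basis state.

After the circuit, the state carries amplitude -sqrt(2)/2 on |00>, 0 on |01>, -sqrt(2)*exp(I*pi/4)/2 on |10>, 0 on |11>.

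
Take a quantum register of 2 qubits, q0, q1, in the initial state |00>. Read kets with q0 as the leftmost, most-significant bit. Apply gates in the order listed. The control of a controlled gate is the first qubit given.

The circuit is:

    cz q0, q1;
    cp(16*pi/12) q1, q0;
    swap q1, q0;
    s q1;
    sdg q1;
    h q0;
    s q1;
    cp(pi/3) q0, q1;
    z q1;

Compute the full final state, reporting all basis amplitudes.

After the circuit, the state carries amplitude sqrt(2)/2 on |00>, 0 on |01>, sqrt(2)/2 on |10>, 0 on |11>.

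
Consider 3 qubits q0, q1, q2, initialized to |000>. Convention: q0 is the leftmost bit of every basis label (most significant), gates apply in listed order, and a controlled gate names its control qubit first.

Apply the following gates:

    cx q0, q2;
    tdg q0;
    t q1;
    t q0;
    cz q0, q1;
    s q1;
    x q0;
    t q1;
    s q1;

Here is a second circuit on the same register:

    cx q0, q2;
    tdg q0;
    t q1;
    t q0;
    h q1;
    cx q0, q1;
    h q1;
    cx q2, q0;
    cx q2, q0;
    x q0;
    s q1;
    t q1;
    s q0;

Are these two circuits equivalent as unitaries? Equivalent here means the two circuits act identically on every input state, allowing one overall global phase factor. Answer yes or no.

No: there is an input state on which the two circuits produce genuinely different outputs (not merely differing by a phase).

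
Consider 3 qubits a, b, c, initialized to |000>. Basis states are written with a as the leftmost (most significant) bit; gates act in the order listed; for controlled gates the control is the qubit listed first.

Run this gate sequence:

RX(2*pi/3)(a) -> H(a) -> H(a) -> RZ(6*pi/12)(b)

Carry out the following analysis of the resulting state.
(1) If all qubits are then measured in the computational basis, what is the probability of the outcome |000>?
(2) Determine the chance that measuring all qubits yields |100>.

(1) A full measurement returns |000> with probability 1/4. Key observation: the block from step 2 through step 3 cancels to the identity and can be dropped.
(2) Outcome |100> occurs with probability 3/4.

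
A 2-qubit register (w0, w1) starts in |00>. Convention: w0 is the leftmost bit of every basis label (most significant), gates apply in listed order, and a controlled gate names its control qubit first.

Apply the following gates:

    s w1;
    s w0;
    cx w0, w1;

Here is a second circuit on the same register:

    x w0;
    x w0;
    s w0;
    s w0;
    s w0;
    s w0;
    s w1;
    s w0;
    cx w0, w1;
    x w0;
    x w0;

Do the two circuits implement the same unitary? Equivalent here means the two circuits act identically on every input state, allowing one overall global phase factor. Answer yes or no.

Yes: on every input state the two circuits agree up to one overall phase factor.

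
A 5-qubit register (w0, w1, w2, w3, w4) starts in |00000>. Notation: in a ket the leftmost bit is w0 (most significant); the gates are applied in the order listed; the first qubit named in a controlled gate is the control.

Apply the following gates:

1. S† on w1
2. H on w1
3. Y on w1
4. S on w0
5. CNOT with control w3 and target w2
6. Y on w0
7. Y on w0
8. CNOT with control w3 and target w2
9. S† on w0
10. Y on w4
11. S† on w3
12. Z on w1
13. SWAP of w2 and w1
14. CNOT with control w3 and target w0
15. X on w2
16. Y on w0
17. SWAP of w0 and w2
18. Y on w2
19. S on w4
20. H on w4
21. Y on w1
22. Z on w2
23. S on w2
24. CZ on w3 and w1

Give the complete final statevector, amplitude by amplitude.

The resulting statevector has amplitude -1/2 on |01000>, 1/2 on |01001>, -1/2 on |11000>, 1/2 on |11001>, and 0 on every other basis state. Key observation: the block from step 4 through step 9 cancels to the identity and can be dropped.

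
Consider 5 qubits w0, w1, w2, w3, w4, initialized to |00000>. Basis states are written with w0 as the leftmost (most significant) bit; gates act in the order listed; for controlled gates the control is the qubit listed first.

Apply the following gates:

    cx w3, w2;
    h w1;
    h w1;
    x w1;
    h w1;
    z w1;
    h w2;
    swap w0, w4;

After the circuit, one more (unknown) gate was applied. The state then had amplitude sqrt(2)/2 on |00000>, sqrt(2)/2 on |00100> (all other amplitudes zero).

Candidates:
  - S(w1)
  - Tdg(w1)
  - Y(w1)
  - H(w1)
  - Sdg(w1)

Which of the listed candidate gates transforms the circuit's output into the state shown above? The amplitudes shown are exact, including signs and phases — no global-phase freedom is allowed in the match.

The unique candidate consistent with the amplitudes is H(w1). Key observation: gates 3-6 undo each other exactly, leaving only the rest of the circuit to track.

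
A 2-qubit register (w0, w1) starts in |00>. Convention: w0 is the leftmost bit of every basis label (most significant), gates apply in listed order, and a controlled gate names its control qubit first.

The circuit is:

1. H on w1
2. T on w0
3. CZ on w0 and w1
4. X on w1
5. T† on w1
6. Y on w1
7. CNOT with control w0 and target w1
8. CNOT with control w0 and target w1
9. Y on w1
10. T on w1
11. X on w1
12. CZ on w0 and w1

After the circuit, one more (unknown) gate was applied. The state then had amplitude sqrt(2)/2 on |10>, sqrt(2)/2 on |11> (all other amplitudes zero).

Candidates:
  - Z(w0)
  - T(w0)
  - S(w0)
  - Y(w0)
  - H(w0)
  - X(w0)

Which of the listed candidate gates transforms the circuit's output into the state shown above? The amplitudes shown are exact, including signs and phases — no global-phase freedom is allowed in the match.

The applied gate was X(w0).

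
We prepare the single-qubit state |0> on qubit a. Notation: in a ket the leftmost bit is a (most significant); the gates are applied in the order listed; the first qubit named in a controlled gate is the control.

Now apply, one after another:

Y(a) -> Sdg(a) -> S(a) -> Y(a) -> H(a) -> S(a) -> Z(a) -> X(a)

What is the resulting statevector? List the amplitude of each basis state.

The final amplitudes are -sqrt(2)*I/2 on |0>, sqrt(2)/2 on |1>. Key observation: gates 1-4 undo each other exactly, leaving only the rest of the circuit to track.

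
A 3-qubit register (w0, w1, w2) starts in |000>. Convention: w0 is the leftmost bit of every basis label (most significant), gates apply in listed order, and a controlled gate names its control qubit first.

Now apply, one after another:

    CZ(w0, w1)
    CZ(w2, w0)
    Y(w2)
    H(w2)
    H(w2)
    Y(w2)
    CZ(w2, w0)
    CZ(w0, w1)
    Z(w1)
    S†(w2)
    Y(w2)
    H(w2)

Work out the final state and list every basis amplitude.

The final amplitudes are sqrt(2)*I/2 on |000>, -sqrt(2)*I/2 on |001>, and 0 on every other basis state. Key observation: steps 1-8 multiply out to the identity, so the circuit reduces to the remaining gates.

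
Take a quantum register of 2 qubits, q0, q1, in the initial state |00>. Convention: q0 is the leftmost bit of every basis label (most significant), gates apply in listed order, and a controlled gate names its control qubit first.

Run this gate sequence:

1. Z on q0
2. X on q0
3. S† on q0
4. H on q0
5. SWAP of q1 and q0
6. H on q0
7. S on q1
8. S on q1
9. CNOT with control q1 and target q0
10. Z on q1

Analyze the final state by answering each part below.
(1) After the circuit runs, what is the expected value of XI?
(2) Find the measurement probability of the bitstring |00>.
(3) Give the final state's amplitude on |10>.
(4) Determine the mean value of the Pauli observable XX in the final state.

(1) In the final state, XI has expectation 1.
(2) The probability of measuring |00> is 1/4.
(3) The amplitude on |10> is -I/2.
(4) The observable XX averages to -1.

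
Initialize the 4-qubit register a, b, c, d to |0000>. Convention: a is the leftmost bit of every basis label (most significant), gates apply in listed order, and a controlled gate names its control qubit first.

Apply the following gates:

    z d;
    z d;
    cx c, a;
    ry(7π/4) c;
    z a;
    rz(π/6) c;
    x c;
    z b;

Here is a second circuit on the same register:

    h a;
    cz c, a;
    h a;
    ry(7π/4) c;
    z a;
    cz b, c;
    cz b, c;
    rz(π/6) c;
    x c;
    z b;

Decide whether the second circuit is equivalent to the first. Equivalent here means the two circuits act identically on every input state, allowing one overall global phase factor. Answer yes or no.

Yes: on every input state the two circuits agree up to one overall phase factor.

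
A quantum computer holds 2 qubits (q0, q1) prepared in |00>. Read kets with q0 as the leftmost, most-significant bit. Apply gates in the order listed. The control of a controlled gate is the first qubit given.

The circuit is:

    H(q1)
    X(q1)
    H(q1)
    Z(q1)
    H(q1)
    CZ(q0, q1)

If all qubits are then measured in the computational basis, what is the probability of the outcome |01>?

The probability of measuring |01> is 1/2. Key observation: steps 1-4 multiply out to the identity, so the circuit reduces to the remaining gates.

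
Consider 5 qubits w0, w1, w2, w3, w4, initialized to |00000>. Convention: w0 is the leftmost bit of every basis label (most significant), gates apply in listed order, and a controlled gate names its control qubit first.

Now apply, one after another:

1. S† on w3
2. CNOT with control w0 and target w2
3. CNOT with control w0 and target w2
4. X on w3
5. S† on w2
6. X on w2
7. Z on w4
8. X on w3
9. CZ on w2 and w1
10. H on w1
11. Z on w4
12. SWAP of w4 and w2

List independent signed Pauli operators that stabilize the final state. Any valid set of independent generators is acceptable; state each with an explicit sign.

The stabilizer group can be generated by +IXIII, +ZIIII, +IIZII, +IIIZI, -IIIIZ, among other valid generating sets.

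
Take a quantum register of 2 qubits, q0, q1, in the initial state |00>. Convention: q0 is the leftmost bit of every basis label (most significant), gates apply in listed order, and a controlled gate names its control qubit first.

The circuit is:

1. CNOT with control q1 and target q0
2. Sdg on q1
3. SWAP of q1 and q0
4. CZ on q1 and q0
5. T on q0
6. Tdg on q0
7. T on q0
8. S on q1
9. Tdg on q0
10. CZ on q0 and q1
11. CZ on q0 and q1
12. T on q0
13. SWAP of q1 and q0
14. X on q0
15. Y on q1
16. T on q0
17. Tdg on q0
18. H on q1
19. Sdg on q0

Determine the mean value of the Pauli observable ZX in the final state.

The observable ZX averages to 1.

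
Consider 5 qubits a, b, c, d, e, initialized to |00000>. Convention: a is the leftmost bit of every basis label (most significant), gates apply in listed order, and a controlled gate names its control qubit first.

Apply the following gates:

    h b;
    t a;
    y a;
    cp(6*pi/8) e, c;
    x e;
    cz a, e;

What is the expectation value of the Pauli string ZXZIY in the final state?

The observable ZXZIY averages to 0.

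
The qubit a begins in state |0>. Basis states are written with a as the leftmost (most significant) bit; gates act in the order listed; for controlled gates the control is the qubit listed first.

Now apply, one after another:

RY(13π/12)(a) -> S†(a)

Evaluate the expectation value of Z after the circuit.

The expectation value of Z is -sqrt(6)/4 - sqrt(2)/4.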